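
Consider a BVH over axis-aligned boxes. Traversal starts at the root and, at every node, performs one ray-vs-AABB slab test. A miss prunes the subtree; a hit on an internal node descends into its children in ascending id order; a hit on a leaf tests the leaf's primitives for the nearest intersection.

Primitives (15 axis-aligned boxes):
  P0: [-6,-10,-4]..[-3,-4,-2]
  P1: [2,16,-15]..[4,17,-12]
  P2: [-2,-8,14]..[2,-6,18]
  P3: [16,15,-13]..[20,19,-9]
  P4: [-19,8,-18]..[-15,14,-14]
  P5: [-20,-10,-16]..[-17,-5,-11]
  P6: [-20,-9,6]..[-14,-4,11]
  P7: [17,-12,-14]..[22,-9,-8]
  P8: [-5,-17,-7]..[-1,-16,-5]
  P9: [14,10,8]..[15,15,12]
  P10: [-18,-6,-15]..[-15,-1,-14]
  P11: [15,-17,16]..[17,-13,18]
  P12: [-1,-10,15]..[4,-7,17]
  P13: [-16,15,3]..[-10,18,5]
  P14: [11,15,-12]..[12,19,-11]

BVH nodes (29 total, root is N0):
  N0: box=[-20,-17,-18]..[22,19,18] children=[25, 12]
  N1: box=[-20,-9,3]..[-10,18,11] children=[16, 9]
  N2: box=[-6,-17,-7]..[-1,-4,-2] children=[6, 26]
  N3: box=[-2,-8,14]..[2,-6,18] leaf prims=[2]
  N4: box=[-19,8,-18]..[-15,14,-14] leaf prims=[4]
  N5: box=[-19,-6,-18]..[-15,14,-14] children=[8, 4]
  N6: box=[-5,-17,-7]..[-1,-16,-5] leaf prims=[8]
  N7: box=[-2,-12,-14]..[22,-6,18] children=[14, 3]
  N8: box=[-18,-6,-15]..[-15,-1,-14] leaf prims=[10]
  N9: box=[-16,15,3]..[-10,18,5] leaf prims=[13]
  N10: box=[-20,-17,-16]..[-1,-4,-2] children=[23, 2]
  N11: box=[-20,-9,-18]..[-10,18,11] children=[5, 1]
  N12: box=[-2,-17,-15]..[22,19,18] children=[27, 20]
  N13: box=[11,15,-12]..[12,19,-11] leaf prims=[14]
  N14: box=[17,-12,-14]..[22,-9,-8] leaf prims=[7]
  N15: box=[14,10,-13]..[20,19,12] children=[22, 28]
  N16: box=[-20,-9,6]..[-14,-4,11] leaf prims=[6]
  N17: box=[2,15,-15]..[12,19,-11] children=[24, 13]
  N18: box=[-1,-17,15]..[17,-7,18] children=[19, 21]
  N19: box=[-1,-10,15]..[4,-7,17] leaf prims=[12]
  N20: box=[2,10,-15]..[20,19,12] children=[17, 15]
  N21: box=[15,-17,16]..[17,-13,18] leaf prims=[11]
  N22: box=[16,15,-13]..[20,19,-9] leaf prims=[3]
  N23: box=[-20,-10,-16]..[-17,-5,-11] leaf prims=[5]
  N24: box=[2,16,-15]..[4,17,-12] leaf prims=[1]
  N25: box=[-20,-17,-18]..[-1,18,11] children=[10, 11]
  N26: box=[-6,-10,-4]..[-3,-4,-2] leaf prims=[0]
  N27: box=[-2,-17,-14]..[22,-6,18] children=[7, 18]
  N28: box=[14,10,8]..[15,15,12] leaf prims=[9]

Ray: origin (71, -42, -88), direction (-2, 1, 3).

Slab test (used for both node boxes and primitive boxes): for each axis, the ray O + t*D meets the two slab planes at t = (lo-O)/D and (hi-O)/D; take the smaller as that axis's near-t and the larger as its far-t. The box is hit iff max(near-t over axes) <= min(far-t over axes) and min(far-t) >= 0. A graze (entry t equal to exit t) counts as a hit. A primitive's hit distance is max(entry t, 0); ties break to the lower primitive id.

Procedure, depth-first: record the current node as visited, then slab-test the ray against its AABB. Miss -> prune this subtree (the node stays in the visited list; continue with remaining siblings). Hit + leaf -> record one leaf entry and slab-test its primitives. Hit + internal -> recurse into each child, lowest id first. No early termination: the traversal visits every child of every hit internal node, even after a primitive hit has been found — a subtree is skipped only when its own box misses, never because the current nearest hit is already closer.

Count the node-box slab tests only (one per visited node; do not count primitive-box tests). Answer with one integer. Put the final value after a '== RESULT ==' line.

Traverse from the root:
N0 x:[49/2,91/2] y:[25,61] z:[70/3,106/3] -> hit [25,106/3], descend [12, 25]
  N12 x:[49/2,73/2] y:[25,61] z:[73/3,106/3] -> hit [25,106/3], descend [20, 27]
    N20 x:[51/2,69/2] y:[52,61] z:[73/3,100/3] -> miss, prune
    N27 x:[49/2,73/2] y:[25,36] z:[74/3,106/3] -> hit [25,106/3], descend [7, 18]
      N7 x:[49/2,73/2] y:[30,36] z:[74/3,106/3] -> hit [30,106/3], descend [3, 14]
        N3 x:[69/2,73/2] y:[34,36] z:[34,106/3] -> hit [69/2,106/3] leaf, test {P2@t=69/2}
        N14 x:[49/2,27] y:[30,33] z:[74/3,80/3] -> miss, prune
      N18 x:[27,36] y:[25,35] z:[103/3,106/3] -> hit [103/3,35], descend [19, 21]
        N19 x:[67/2,36] y:[32,35] z:[103/3,35] -> hit [103/3,35] leaf, test {P12@t=103/3}
        N21 x:[27,28] y:[25,29] z:[104/3,106/3] -> miss, prune
  N25 x:[36,91/2] y:[25,60] z:[70/3,33] -> miss, prune

order=[0, 12, 20, 27, 7, 3, 14, 18, 19, 21, 25]  |boxes|=11  |leaves|=2  hit=P12

== RESULT ==
11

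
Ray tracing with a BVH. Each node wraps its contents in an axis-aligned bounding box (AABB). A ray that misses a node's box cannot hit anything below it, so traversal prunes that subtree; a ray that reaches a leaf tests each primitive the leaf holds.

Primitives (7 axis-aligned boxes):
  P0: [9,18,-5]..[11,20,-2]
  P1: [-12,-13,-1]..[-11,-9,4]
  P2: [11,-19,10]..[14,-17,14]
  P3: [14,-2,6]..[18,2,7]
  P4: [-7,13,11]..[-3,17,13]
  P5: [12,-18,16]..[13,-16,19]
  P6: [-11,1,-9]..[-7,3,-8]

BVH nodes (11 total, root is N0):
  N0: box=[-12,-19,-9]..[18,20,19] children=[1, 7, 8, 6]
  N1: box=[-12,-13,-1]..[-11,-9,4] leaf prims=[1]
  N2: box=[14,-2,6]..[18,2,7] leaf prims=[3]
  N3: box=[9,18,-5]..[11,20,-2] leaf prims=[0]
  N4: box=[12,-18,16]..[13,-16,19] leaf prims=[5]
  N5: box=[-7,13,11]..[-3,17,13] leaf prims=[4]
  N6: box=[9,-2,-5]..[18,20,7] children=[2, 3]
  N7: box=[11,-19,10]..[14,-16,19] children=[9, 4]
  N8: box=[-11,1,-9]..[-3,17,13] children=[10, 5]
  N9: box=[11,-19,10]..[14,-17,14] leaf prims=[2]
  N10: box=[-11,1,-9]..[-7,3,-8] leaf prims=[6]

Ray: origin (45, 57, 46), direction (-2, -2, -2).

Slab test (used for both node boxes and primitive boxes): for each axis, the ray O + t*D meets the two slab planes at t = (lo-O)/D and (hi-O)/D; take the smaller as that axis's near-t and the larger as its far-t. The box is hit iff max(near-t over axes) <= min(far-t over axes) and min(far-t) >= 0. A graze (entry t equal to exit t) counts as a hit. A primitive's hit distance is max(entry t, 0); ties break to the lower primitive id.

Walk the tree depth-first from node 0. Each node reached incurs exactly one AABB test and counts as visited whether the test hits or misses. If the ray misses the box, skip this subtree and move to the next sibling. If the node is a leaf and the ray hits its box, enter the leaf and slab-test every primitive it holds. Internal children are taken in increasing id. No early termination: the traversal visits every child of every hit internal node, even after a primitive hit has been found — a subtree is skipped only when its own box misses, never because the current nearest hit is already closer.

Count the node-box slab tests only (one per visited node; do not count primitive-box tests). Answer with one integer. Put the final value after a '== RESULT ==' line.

Traverse from the root:
N0 x:[27/2,57/2] y:[37/2,38] z:[27/2,55/2] -> hit [37/2,55/2], descend [1, 6, 7, 8]
  N1 x:[28,57/2] y:[33,35] z:[21,47/2] -> miss, prune
  N6 x:[27/2,18] y:[37/2,59/2] z:[39/2,51/2] -> miss, prune
  N7 x:[31/2,17] y:[73/2,38] z:[27/2,18] -> miss, prune
  N8 x:[24,28] y:[20,28] z:[33/2,55/2] -> hit [24,55/2], descend [5, 10]
    N5 x:[24,26] y:[20,22] z:[33/2,35/2] -> miss, prune
    N10 x:[26,28] y:[27,28] z:[27,55/2] -> hit [27,55/2] leaf, test {P6@t=27}

Summary -> nodes [0, 1, 6, 7, 8, 5, 10]; box-tests=7; leaf-entries=1; first=P6

== RESULT ==
7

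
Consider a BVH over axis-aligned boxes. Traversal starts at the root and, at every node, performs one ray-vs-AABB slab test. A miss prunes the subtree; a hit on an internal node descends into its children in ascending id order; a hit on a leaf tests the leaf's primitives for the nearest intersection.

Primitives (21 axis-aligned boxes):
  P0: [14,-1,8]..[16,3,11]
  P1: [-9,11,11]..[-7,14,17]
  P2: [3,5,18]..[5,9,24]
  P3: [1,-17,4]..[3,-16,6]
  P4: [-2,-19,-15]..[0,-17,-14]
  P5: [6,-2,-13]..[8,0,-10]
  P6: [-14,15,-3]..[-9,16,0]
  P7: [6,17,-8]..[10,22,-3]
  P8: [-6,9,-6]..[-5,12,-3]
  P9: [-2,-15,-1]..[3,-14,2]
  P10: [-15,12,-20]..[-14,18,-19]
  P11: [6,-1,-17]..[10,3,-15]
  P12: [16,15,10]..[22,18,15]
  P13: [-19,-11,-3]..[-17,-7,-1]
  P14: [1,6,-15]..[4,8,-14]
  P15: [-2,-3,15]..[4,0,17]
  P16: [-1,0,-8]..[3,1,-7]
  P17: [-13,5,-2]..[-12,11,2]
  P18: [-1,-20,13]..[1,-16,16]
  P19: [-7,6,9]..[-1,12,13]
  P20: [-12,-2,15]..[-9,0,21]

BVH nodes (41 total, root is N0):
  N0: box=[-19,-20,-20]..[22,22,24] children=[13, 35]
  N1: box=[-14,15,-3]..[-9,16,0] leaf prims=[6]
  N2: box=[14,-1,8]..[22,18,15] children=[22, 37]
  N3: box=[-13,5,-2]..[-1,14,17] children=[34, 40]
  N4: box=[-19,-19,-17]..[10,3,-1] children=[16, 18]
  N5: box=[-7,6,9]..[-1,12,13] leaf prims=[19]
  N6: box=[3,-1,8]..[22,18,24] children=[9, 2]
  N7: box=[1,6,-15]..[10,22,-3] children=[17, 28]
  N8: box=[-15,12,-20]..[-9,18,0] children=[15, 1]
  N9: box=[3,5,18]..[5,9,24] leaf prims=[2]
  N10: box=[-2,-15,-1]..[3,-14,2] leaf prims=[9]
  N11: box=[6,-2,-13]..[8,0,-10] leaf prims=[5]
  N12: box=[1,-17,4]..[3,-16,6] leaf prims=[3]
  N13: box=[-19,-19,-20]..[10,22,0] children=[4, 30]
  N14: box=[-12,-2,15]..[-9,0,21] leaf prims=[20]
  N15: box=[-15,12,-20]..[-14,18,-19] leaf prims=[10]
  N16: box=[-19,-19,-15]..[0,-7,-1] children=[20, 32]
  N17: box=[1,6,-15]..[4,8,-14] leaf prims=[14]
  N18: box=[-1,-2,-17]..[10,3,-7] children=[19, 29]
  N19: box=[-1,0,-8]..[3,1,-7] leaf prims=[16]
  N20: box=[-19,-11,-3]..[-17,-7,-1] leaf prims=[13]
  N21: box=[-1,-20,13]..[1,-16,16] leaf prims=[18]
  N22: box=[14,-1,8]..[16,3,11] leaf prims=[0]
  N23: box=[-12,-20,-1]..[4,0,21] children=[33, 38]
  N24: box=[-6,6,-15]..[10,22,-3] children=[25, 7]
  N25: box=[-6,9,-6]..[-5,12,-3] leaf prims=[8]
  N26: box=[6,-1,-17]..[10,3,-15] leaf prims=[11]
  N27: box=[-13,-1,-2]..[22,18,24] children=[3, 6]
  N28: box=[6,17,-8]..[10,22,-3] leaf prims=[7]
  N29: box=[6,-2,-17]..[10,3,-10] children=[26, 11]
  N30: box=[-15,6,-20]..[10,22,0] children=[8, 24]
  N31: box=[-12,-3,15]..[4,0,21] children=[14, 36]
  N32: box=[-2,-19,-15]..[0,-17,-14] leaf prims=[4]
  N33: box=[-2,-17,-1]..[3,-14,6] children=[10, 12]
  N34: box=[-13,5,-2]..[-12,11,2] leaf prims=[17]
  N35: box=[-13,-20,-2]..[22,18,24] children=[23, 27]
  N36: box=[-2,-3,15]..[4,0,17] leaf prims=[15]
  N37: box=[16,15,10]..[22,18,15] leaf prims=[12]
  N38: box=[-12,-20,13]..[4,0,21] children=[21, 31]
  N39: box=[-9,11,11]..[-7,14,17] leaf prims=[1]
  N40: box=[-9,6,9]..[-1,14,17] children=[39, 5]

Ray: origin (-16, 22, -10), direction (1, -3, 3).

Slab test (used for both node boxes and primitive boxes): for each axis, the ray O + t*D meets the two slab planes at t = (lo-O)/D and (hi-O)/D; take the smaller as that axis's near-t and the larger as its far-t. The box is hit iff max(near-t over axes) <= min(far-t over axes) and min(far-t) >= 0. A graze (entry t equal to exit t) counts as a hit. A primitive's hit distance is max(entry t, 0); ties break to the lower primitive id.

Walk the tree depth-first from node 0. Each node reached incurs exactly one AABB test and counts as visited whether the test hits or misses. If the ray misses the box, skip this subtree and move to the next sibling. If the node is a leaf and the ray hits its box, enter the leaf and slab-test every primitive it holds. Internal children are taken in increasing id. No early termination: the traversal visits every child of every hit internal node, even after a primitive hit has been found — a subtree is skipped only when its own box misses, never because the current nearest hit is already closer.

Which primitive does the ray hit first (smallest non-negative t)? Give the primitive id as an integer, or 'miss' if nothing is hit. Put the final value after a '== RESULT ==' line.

Trace the traversal:
N0 x:[-3,38] y:[0,14] z:[-10/3,34/3] -> hit [0,34/3], descend [13, 35]
  N13 x:[-3,26] y:[0,41/3] z:[-10/3,10/3] -> hit [0,10/3], descend [4, 30]
    N4 x:[-3,26] y:[19/3,41/3] z:[-7/3,3] -> miss, prune
    N30 x:[1,26] y:[0,16/3] z:[-10/3,10/3] -> hit [1,10/3], descend [8, 24]
      N8 x:[1,7] y:[4/3,10/3] z:[-10/3,10/3] -> hit [4/3,10/3], descend [1, 15]
        N1 x:[2,7] y:[2,7/3] z:[7/3,10/3] -> hit [7/3,7/3] leaf, test {P6@t=7/3}
        N15 x:[1,2] y:[4/3,10/3] z:[-10/3,-3] -> miss, prune
      N24 x:[10,26] y:[0,16/3] z:[-5/3,7/3] -> miss, prune
  N35 x:[3,38] y:[4/3,14] z:[8/3,34/3] -> hit [3,34/3], descend [23, 27]
    N23 x:[4,20] y:[22/3,14] z:[3,31/3] -> hit [22/3,31/3], descend [33, 38]
      N33 x:[14,19] y:[12,13] z:[3,16/3] -> miss, prune
      N38 x:[4,20] y:[22/3,14] z:[23/3,31/3] -> hit [23/3,31/3], descend [21, 31]
        N21 x:[15,17] y:[38/3,14] z:[23/3,26/3] -> miss, prune
        N31 x:[4,20] y:[22/3,25/3] z:[25/3,31/3] -> hit [25/3,25/3], descend [14, 36]
          N14 x:[4,7] y:[22/3,8] z:[25/3,31/3] -> miss, prune
          N36 x:[14,20] y:[22/3,25/3] z:[25/3,9] -> miss, prune
    N27 x:[3,38] y:[4/3,23/3] z:[8/3,34/3] -> hit [3,23/3], descend [3, 6]
      N3 x:[3,15] y:[8/3,17/3] z:[8/3,9] -> hit [3,17/3], descend [34, 40]
        N34 x:[3,4] y:[11/3,17/3] z:[8/3,4] -> hit [11/3,4] leaf, test {P17@t=11/3}
        N40 x:[7,15] y:[8/3,16/3] z:[19/3,9] -> miss, prune
      N6 x:[19,38] y:[4/3,23/3] z:[6,34/3] -> miss, prune

Visited [0, 13, 4, 30, 8, 1, 15, 24, 35, 23, 33, 38, 21, 31, 14, 36, 27, 3, 34, 40, 6]. Tests: 21 box, 2 leaf. Nearest: P6.

== RESULT ==
6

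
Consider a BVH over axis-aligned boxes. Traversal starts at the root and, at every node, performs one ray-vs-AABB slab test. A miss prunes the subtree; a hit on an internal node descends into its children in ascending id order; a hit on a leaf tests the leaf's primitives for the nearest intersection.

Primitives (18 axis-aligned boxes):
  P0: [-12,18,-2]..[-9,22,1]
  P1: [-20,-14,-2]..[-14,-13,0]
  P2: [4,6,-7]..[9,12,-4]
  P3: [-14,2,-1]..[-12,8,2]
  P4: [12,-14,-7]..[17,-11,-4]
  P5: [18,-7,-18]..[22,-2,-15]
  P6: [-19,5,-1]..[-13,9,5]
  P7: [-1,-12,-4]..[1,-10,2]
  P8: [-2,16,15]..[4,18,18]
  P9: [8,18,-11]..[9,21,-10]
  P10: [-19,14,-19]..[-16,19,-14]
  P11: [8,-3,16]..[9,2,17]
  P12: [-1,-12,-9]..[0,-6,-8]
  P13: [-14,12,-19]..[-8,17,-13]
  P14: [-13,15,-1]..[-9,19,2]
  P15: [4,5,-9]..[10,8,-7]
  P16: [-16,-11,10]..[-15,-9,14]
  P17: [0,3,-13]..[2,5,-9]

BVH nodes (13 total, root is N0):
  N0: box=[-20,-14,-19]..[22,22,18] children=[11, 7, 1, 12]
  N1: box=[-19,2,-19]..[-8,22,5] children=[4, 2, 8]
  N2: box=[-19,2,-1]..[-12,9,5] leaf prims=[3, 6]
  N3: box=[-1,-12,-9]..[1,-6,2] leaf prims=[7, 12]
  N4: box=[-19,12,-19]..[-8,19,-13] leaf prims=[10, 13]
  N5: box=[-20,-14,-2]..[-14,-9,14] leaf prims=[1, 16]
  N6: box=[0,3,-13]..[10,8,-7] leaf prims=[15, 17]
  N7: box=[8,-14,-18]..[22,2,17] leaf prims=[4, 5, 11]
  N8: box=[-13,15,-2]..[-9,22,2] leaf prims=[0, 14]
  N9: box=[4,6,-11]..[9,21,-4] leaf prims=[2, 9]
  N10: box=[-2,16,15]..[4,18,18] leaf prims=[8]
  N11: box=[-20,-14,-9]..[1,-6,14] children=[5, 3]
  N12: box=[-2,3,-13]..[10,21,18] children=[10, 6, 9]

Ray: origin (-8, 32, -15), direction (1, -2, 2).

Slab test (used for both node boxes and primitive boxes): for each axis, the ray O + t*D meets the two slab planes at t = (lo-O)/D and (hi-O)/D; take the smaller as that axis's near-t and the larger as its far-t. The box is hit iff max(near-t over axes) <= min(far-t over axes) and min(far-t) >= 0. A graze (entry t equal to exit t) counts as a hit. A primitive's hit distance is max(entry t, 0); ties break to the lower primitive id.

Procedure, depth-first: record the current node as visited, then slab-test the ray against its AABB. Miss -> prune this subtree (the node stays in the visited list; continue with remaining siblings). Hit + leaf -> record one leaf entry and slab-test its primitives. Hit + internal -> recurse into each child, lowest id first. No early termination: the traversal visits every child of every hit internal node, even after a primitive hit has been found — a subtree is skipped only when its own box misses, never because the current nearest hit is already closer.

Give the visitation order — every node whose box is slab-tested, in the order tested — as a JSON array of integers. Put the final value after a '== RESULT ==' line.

Trace the traversal:
N0 x:[-12,30] y:[5,23] z:[-2,33/2] -> hit [5,33/2], descend [1, 7, 11, 12]
  N1 x:[-11,0] y:[5,15] z:[-2,10] -> miss, prune
  N7 x:[16,30] y:[15,23] z:[-3/2,16] -> hit [16,16] leaf, test {P4(miss), P5(miss), P11@t=16}
  N11 x:[-12,9] y:[19,23] z:[3,29/2] -> miss, prune
  N12 x:[6,18] y:[11/2,29/2] z:[1,33/2] -> hit [6,29/2], descend [6, 9, 10]
    N6 x:[8,18] y:[12,29/2] z:[1,4] -> miss, prune
    N9 x:[12,17] y:[11/2,13] z:[2,11/2] -> miss, prune
    N10 x:[6,12] y:[7,8] z:[15,33/2] -> miss, prune

8 AABB tests over nodes [0, 1, 7, 11, 12, 6, 9, 10]; 1 leaf entered; closest P11.

== RESULT ==
[0, 1, 7, 11, 12, 6, 9, 10]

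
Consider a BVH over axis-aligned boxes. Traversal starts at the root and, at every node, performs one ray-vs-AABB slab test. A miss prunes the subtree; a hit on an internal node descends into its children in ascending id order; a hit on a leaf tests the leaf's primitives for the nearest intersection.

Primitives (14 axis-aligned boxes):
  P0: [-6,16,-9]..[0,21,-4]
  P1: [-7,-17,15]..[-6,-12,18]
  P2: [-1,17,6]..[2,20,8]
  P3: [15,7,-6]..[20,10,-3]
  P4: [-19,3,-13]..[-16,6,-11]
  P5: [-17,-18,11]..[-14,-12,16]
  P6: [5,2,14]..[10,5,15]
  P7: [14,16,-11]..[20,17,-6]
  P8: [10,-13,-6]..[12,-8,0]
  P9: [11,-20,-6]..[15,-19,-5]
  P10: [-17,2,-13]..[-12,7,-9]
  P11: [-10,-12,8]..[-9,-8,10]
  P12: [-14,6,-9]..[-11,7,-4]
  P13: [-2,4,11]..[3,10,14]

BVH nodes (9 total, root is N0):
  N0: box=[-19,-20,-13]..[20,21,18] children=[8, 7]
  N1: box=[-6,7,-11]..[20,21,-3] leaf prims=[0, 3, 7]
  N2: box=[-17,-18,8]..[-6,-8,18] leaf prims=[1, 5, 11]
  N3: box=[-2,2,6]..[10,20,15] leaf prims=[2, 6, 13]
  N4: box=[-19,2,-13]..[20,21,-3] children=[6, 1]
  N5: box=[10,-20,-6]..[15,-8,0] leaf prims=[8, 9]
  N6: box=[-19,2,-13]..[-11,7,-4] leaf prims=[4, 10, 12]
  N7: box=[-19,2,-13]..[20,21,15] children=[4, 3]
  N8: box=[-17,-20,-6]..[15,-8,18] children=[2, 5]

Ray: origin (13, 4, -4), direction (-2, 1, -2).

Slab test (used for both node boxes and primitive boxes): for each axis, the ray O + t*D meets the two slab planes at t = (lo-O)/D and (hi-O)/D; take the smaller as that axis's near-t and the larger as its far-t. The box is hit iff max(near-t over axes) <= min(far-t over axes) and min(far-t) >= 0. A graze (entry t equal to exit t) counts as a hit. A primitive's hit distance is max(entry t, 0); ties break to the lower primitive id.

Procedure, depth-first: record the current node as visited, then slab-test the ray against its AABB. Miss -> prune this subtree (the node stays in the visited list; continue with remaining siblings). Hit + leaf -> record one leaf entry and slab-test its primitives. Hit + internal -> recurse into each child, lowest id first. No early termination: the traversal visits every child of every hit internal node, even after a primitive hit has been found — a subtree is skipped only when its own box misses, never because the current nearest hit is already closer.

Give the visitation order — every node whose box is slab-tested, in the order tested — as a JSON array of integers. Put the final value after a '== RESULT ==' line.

Trace the traversal:
N0 x:[-7/2,16] y:[-24,17] z:[-11,9/2] -> hit [-7/2,9/2], descend [7, 8]
  N7 x:[-7/2,16] y:[-2,17] z:[-19/2,9/2] -> hit [-2,9/2], descend [3, 4]
    N3 x:[3/2,15/2] y:[-2,16] z:[-19/2,-5] -> miss, prune
    N4 x:[-7/2,16] y:[-2,17] z:[-1/2,9/2] -> hit [-1/2,9/2], descend [1, 6]
      N1 x:[-7/2,19/2] y:[3,17] z:[-1/2,7/2] -> hit [3,7/2] leaf, test {P0(miss), P3(miss), P7(miss)}
      N6 x:[12,16] y:[-2,3] z:[0,9/2] -> miss, prune
  N8 x:[-1,15] y:[-24,-12] z:[-11,1] -> miss, prune

Summary -> nodes [0, 7, 3, 4, 1, 6, 8]; box-tests=7; leaf-entries=1; first=miss

== RESULT ==
[0, 7, 3, 4, 1, 6, 8]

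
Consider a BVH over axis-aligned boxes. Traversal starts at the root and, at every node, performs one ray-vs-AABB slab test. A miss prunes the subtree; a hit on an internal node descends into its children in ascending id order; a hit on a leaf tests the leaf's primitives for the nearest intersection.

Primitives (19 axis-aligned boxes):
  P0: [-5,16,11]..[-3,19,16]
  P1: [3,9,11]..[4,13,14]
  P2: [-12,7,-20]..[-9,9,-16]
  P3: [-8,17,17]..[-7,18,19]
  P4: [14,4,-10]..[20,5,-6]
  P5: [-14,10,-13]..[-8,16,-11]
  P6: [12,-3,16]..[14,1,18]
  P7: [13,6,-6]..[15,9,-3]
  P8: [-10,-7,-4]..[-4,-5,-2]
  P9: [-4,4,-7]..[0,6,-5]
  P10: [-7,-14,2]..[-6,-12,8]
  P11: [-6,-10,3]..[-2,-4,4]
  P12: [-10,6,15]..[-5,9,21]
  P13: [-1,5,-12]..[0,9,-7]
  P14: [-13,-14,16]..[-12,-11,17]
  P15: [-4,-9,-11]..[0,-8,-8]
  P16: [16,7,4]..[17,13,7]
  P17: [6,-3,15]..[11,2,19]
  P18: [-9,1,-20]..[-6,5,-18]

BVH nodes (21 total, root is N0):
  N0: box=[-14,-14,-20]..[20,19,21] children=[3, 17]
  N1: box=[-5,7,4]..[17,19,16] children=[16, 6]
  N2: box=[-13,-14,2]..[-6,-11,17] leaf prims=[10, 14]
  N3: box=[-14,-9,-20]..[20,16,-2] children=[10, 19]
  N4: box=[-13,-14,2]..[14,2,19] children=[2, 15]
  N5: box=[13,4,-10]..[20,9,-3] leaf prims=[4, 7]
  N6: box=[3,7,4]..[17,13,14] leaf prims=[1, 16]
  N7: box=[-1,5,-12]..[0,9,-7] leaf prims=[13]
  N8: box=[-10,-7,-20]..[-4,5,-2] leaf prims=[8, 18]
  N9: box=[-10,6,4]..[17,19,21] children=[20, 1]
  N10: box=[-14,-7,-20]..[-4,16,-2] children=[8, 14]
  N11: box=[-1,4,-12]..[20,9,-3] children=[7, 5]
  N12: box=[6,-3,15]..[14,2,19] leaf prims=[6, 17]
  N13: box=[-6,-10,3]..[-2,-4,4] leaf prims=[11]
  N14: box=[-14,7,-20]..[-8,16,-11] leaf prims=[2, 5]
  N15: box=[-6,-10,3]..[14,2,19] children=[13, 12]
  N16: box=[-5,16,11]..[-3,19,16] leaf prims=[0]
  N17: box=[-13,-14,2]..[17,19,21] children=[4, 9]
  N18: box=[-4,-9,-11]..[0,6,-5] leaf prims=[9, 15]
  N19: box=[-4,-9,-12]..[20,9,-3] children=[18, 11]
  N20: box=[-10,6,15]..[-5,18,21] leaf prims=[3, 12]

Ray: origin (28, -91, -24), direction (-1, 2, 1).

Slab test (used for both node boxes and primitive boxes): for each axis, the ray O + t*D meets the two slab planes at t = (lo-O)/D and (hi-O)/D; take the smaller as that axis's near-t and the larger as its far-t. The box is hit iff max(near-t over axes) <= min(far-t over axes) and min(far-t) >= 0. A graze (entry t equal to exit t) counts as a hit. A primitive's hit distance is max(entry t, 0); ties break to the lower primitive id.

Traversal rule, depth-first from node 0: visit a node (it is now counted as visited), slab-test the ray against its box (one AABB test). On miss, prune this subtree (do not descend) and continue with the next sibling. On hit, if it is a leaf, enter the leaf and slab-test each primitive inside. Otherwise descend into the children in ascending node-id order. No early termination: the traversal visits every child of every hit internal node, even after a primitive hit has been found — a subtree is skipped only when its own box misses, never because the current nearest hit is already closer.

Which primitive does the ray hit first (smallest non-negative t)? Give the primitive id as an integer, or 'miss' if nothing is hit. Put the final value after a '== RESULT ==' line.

Walk:
N0 x:[8,42] y:[77/2,55] z:[4,45] -> hit [77/2,42], descend [3, 17]
  N3 x:[8,42] y:[41,107/2] z:[4,22] -> miss, prune
  N17 x:[11,41] y:[77/2,55] z:[26,45] -> hit [77/2,41], descend [4, 9]
    N4 x:[14,41] y:[77/2,93/2] z:[26,43] -> hit [77/2,41], descend [2, 15]
      N2 x:[34,41] y:[77/2,40] z:[26,41] -> hit [77/2,40] leaf, test {P10(miss), P14@t=40}
      N15 x:[14,34] y:[81/2,93/2] z:[27,43] -> miss, prune
    N9 x:[11,38] y:[97/2,55] z:[28,45] -> miss, prune

Visited [0, 3, 17, 4, 2, 15, 9]. Tests: 7 box, 1 leaf. Nearest: P14.

== RESULT ==
14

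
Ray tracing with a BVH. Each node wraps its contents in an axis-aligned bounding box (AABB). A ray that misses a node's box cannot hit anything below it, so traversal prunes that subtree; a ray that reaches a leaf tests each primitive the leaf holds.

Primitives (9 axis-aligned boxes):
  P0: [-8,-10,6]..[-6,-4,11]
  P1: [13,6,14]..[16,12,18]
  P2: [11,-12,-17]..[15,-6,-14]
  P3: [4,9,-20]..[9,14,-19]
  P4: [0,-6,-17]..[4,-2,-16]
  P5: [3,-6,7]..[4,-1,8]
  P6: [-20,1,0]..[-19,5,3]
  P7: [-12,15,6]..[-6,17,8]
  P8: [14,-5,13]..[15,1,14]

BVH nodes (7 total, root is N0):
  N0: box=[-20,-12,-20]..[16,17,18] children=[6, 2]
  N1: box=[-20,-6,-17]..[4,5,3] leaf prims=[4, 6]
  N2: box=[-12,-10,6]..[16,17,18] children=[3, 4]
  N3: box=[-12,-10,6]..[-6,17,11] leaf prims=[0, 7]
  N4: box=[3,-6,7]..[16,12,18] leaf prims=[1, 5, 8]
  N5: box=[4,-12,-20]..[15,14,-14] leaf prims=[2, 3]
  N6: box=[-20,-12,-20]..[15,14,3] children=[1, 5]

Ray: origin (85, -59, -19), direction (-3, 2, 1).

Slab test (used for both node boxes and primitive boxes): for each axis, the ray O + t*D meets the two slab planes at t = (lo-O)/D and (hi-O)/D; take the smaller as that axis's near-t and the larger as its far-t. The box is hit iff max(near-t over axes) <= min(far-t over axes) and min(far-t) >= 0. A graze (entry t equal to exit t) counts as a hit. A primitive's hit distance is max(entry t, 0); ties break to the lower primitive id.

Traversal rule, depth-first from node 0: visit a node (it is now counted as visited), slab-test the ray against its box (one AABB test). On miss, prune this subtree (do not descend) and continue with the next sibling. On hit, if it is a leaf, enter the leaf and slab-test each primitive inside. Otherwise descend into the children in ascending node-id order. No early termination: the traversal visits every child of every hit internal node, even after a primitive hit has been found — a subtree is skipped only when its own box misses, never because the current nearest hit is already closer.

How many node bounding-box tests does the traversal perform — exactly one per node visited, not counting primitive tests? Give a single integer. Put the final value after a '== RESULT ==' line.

Trace the traversal:
N0 x:[23,35] y:[47/2,38] z:[-1,37] -> hit [47/2,35], descend [2, 6]
  N2 x:[23,97/3] y:[49/2,38] z:[25,37] -> hit [25,97/3], descend [3, 4]
    N3 x:[91/3,97/3] y:[49/2,38] z:[25,30] -> miss, prune
    N4 x:[23,82/3] y:[53/2,71/2] z:[26,37] -> hit [53/2,82/3] leaf, test {P1(miss), P5@t=27, P8(miss)}
  N6 x:[70/3,35] y:[47/2,73/2] z:[-1,22] -> miss, prune

Summary -> nodes [0, 2, 3, 4, 6]; box-tests=5; leaf-entries=1; first=P5

== RESULT ==
5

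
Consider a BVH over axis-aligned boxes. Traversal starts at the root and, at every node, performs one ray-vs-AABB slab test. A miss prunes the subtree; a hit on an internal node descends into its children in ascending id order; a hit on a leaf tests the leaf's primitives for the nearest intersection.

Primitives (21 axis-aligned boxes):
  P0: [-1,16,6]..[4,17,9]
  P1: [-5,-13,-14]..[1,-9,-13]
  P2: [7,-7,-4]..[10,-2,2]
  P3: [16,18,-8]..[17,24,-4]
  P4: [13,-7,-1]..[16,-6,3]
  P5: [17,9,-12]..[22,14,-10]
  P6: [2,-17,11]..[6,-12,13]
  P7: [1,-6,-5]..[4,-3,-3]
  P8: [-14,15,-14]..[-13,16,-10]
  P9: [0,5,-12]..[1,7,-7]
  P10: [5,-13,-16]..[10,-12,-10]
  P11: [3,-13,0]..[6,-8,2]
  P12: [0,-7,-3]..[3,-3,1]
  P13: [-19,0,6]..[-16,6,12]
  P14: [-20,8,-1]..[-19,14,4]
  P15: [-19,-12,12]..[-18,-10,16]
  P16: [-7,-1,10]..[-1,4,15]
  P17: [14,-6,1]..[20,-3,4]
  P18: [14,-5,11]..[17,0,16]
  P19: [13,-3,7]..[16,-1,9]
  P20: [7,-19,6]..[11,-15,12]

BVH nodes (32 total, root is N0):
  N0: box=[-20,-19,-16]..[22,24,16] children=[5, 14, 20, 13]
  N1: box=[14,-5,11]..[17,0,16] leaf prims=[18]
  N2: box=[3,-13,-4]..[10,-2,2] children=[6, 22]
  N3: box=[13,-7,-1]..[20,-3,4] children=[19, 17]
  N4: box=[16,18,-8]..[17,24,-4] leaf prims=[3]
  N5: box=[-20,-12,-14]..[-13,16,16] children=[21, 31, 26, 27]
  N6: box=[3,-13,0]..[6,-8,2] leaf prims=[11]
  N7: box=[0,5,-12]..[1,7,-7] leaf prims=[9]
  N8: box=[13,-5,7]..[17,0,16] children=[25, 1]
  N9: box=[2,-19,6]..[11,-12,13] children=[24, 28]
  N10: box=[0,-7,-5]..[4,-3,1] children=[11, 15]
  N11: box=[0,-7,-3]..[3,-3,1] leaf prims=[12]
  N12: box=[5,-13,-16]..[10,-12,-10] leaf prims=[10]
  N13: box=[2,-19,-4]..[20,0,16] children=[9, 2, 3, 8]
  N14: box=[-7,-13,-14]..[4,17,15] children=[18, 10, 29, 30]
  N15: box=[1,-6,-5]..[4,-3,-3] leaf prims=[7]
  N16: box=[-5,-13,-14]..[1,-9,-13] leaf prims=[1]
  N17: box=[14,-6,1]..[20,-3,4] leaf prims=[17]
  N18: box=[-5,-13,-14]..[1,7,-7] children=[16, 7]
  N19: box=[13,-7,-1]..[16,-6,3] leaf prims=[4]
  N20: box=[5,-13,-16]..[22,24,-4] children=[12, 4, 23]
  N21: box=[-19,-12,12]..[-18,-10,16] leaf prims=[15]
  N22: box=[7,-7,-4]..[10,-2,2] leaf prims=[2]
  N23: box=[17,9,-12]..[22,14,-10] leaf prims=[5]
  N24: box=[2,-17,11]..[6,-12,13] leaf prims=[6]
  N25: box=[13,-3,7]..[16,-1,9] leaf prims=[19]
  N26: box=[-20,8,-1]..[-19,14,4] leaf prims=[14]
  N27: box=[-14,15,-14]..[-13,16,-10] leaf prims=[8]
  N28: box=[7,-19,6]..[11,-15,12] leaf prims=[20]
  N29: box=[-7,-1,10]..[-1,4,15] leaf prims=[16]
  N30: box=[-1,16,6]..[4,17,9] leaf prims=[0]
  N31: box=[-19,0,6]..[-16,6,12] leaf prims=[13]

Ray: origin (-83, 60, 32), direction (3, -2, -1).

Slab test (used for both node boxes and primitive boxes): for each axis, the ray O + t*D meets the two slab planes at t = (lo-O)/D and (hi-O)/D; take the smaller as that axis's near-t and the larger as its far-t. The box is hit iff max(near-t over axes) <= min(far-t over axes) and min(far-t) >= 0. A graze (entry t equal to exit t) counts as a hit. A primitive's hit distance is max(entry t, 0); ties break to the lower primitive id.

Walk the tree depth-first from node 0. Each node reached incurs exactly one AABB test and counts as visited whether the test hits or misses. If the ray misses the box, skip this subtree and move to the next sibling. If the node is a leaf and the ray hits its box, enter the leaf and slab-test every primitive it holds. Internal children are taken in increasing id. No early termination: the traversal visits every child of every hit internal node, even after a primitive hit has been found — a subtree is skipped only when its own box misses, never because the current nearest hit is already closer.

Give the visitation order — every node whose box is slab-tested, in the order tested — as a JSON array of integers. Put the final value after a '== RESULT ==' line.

Walk:
N0 x:[21,35] y:[18,79/2] z:[16,48] -> hit [21,35], descend [5, 13, 14, 20]
  N5 x:[21,70/3] y:[22,36] z:[16,46] -> hit [22,70/3], descend [21, 26, 27, 31]
    N21 x:[64/3,65/3] y:[35,36] z:[16,20] -> miss, prune
    N26 x:[21,64/3] y:[23,26] z:[28,33] -> miss, prune
    N27 x:[23,70/3] y:[22,45/2] z:[42,46] -> miss, prune
    N31 x:[64/3,67/3] y:[27,30] z:[20,26] -> miss, prune
  N13 x:[85/3,103/3] y:[30,79/2] z:[16,36] -> hit [30,103/3], descend [2, 3, 8, 9]
    N2 x:[86/3,31] y:[31,73/2] z:[30,36] -> hit [31,31], descend [6, 22]
      N6 x:[86/3,89/3] y:[34,73/2] z:[30,32] -> miss, prune
      N22 x:[30,31] y:[31,67/2] z:[30,36] -> hit [31,31] leaf, test {P2@t=31}
    N3 x:[32,103/3] y:[63/2,67/2] z:[28,33] -> hit [32,33], descend [17, 19]
      N17 x:[97/3,103/3] y:[63/2,33] z:[28,31] -> miss, prune
      N19 x:[32,33] y:[33,67/2] z:[29,33] -> hit [33,33] leaf, test {P4@t=33}
    N8 x:[32,100/3] y:[30,65/2] z:[16,25] -> miss, prune
    N9 x:[85/3,94/3] y:[36,79/2] z:[19,26] -> miss, prune
  N14 x:[76/3,29] y:[43/2,73/2] z:[17,46] -> hit [76/3,29], descend [10, 18, 29, 30]
    N10 x:[83/3,29] y:[63/2,67/2] z:[31,37] -> miss, prune
    N18 x:[26,28] y:[53/2,73/2] z:[39,46] -> miss, prune
    N29 x:[76/3,82/3] y:[28,61/2] z:[17,22] -> miss, prune
    N30 x:[82/3,29] y:[43/2,22] z:[23,26] -> miss, prune
  N20 x:[88/3,35] y:[18,73/2] z:[36,48] -> miss, prune

21 AABB tests over nodes [0, 5, 21, 26, 27, 31, 13, 2, 6, 22, 3, 17, 19, 8, 9, 14, 10, 18, 29, 30, 20]; 2 leaves entered; closest P2.

== RESULT ==
[0, 5, 21, 26, 27, 31, 13, 2, 6, 22, 3, 17, 19, 8, 9, 14, 10, 18, 29, 30, 20]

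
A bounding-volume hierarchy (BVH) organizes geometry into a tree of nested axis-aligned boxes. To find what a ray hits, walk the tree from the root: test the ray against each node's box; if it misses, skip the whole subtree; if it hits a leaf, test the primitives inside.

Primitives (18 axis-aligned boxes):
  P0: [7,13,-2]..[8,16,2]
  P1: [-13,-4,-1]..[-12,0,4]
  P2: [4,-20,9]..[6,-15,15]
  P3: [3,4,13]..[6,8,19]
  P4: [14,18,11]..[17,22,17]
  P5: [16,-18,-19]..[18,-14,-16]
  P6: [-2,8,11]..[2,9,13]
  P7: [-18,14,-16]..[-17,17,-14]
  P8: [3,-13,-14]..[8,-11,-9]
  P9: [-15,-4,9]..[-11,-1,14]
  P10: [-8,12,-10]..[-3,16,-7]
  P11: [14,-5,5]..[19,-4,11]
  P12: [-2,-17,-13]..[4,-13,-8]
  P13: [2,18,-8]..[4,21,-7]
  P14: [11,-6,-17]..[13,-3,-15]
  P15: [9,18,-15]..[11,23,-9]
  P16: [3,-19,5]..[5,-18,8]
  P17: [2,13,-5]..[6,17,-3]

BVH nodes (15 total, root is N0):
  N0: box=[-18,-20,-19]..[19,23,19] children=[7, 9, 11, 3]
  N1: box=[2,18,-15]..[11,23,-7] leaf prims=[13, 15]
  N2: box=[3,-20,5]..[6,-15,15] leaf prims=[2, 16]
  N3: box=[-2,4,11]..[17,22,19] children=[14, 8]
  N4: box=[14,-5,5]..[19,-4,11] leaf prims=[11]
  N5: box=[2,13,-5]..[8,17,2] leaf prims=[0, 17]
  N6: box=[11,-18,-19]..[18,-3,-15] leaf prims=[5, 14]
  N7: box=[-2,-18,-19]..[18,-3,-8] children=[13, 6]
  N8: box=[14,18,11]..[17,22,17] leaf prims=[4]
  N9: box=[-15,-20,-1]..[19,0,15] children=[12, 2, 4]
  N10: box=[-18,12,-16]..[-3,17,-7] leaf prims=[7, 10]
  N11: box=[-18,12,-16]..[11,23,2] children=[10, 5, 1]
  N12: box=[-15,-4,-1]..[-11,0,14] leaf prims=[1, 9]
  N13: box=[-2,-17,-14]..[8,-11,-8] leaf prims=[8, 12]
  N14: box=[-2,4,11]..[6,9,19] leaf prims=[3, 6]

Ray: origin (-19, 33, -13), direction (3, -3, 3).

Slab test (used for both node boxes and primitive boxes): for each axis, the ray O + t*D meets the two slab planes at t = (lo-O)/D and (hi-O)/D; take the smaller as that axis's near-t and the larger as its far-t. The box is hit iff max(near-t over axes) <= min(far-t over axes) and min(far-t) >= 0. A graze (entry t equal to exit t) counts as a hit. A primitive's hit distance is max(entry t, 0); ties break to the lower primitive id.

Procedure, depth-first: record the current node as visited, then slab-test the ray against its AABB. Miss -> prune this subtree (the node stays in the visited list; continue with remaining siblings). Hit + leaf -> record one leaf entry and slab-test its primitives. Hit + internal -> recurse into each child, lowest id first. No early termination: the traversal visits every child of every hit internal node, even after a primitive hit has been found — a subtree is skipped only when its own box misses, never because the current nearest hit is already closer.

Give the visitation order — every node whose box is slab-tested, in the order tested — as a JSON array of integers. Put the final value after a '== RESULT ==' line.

Traverse from the root:
N0 x:[1/3,38/3] y:[10/3,53/3] z:[-2,32/3] -> hit [10/3,32/3], descend [3, 7, 9, 11]
  N3 x:[17/3,12] y:[11/3,29/3] z:[8,32/3] -> hit [8,29/3], descend [8, 14]
    N8 x:[11,12] y:[11/3,5] z:[8,10] -> miss, prune
    N14 x:[17/3,25/3] y:[8,29/3] z:[8,32/3] -> hit [8,25/3] leaf, test {P3(miss), P6(miss)}
  N7 x:[17/3,37/3] y:[12,17] z:[-2,5/3] -> miss, prune
  N9 x:[4/3,38/3] y:[11,53/3] z:[4,28/3] -> miss, prune
  N11 x:[1/3,10] y:[10/3,7] z:[-1,5] -> hit [10/3,5], descend [1, 5, 10]
    N1 x:[7,10] y:[10/3,5] z:[-2/3,2] -> miss, prune
    N5 x:[7,9] y:[16/3,20/3] z:[8/3,5] -> miss, prune
    N10 x:[1/3,16/3] y:[16/3,7] z:[-1,2] -> miss, prune

Summary -> nodes [0, 3, 8, 14, 7, 9, 11, 1, 5, 10]; box-tests=10; leaf-entries=1; first=miss

== RESULT ==
[0, 3, 8, 14, 7, 9, 11, 1, 5, 10]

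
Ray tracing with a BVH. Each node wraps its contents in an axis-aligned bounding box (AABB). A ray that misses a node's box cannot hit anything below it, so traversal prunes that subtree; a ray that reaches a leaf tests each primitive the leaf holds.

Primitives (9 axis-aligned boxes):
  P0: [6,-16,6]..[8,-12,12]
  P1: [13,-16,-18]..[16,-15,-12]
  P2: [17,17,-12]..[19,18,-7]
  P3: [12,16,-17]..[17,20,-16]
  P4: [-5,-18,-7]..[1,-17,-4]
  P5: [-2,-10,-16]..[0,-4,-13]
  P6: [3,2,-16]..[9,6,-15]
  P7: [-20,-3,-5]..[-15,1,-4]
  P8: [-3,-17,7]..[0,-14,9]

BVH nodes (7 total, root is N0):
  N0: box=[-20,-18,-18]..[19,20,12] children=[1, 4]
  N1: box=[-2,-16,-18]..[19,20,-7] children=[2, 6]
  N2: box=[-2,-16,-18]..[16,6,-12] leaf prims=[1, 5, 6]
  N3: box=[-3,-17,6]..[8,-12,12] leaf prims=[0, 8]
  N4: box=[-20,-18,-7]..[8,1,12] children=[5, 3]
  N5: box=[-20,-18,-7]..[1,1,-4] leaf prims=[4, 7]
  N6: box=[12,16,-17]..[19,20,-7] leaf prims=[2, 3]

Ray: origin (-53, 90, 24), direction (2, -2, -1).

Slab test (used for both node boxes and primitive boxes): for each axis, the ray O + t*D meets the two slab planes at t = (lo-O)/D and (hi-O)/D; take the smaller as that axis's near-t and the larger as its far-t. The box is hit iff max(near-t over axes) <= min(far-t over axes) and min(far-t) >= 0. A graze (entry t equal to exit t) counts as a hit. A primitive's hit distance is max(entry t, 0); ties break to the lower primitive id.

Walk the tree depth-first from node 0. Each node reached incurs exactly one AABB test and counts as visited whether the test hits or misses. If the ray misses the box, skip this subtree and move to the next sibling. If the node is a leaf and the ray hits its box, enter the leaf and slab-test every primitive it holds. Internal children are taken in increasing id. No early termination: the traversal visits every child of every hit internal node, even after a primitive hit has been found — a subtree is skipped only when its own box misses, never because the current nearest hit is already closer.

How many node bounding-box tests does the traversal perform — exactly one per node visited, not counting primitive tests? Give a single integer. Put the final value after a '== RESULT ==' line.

Traverse from the root:
N0 x:[33/2,36] y:[35,54] z:[12,42] -> hit [35,36], descend [1, 4]
  N1 x:[51/2,36] y:[35,53] z:[31,42] -> hit [35,36], descend [2, 6]
    N2 x:[51/2,69/2] y:[42,53] z:[36,42] -> miss, prune
    N6 x:[65/2,36] y:[35,37] z:[31,41] -> hit [35,36] leaf, test {P2@t=36, P3(miss)}
  N4 x:[33/2,61/2] y:[89/2,54] z:[12,31] -> miss, prune

Summary -> nodes [0, 1, 2, 6, 4]; box-tests=5; leaf-entries=1; first=P2

== RESULT ==
5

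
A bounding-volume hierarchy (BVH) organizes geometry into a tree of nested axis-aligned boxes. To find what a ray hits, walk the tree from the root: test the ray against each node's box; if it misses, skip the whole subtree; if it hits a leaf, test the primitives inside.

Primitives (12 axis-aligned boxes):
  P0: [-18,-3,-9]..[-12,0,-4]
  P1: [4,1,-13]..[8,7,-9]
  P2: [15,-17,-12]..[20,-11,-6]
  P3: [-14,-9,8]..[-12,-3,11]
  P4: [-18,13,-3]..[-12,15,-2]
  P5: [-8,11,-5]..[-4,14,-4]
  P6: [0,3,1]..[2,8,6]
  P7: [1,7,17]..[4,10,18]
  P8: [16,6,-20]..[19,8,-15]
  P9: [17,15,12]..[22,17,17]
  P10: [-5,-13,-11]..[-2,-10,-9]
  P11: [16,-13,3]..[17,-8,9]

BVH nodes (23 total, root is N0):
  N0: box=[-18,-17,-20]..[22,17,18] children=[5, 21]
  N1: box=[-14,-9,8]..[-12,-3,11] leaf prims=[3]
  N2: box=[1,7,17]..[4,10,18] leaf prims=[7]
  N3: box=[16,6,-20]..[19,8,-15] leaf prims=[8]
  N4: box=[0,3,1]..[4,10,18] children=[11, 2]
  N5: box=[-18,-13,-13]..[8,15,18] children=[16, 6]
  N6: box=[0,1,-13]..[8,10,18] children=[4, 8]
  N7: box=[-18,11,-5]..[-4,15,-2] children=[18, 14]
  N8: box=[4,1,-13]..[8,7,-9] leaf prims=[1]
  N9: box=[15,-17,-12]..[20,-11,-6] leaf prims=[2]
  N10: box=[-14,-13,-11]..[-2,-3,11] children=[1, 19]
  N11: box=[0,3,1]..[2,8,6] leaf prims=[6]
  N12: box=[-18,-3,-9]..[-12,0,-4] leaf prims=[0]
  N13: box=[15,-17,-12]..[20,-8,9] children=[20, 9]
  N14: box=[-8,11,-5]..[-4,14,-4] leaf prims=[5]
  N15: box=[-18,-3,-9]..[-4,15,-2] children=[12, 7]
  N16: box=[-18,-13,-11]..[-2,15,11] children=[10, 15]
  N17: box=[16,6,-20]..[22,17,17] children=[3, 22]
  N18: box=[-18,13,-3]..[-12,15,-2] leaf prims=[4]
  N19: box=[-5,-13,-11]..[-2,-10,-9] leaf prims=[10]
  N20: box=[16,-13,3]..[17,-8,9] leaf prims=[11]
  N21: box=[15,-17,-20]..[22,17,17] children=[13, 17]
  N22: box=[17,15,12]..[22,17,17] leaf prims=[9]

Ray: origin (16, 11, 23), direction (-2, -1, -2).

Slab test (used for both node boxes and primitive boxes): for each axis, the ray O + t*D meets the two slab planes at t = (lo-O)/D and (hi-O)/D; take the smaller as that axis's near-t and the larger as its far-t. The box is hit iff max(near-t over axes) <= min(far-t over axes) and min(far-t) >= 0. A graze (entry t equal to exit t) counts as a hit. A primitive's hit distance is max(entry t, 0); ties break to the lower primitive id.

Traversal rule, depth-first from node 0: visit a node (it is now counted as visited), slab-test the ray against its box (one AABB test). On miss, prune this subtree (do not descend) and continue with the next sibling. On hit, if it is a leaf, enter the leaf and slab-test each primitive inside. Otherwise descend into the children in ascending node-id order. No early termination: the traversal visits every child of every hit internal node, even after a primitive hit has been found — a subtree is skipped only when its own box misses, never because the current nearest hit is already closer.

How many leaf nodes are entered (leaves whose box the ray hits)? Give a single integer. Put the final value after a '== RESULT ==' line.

Walk:
N0 x:[-3,17] y:[-6,28] z:[5/2,43/2] -> hit [5/2,17], descend [5, 21]
  N5 x:[4,17] y:[-4,24] z:[5/2,18] -> hit [4,17], descend [6, 16]
    N6 x:[4,8] y:[1,10] z:[5/2,18] -> hit [4,8], descend [4, 8]
      N4 x:[6,8] y:[1,8] z:[5/2,11] -> hit [6,8], descend [2, 11]
        N2 x:[6,15/2] y:[1,4] z:[5/2,3] -> miss, prune
        N11 x:[7,8] y:[3,8] z:[17/2,11] -> miss, prune
      N8 x:[4,6] y:[4,10] z:[16,18] -> miss, prune
    N16 x:[9,17] y:[-4,24] z:[6,17] -> hit [9,17], descend [10, 15]
      N10 x:[9,15] y:[14,24] z:[6,17] -> hit [14,15], descend [1, 19]
        N1 x:[14,15] y:[14,20] z:[6,15/2] -> miss, prune
        N19 x:[9,21/2] y:[21,24] z:[16,17] -> miss, prune
      N15 x:[10,17] y:[-4,14] z:[25/2,16] -> hit [25/2,14], descend [7, 12]
        N7 x:[10,17] y:[-4,0] z:[25/2,14] -> miss, prune
        N12 x:[14,17] y:[11,14] z:[27/2,16] -> hit [14,14] leaf, test {P0@t=14}
  N21 x:[-3,1/2] y:[-6,28] z:[3,43/2] -> miss, prune

Summary -> nodes [0, 5, 6, 4, 2, 11, 8, 16, 10, 1, 19, 15, 7, 12, 21]; box-tests=15; leaf-entries=1; first=P0

== RESULT ==
1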